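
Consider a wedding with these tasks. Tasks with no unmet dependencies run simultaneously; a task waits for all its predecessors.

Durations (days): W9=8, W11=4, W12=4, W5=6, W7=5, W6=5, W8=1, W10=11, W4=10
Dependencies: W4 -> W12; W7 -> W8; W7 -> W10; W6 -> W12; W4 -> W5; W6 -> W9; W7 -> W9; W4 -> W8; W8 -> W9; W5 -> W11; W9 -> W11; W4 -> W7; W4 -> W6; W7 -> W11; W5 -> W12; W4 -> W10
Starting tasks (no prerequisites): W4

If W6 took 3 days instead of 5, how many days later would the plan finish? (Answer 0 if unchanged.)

The binding path is W4→W7→W8→W9→W11 = 10+5+1+8+4 = 28; finish at 28 days.
W6 is off the critical path — its longest chain is 27 days, giving 1 of slack.
No other chain overtakes it, so the finish is 28 days.
Change in finish: 28 − 28 = +0 days.

0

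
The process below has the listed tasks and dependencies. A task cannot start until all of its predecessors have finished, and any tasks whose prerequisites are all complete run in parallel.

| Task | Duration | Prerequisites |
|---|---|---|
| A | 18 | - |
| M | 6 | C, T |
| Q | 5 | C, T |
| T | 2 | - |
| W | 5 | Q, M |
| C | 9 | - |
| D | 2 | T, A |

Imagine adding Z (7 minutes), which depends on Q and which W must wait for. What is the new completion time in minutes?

Originally the schedule takes 20 minutes.
With Z inserted, W now waits for max(Q, M, Z).
New critical path: C→Q→Z→W = 9+5+7+5 = 26 ⇒ 26 minutes.

26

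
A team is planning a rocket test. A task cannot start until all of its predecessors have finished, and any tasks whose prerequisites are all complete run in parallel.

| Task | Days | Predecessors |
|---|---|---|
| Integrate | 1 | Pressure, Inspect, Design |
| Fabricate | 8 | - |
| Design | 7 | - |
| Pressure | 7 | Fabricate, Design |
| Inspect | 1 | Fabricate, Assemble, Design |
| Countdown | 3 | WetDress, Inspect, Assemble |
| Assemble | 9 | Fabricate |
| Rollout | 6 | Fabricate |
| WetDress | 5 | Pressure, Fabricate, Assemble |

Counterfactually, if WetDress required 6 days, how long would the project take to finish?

Critical path before the change: Fabricate→Assemble→WetDress→Countdown = 8+9+5+3 = 25 giving 25 days.
WetDress is on the critical path; changing it to 6 makes that path 26 days.
The critical path is still Fabricate→Assemble→WetDress→Countdown; finish is now 26 days.

26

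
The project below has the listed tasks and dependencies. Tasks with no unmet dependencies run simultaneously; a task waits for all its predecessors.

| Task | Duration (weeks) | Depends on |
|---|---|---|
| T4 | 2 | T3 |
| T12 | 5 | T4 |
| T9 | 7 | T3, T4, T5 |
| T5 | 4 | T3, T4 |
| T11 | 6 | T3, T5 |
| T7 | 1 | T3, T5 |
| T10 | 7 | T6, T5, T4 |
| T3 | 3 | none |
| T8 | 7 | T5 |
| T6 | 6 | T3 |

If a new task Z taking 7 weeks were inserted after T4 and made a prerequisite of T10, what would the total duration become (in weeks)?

19

Originally the plan takes 16 weeks.
With Z inserted, T10 now waits for max(T6, T5, T4, Z).
New critical path: T3→T4→Z→T10 = 3+2+7+7 = 19 ⇒ 19 weeks.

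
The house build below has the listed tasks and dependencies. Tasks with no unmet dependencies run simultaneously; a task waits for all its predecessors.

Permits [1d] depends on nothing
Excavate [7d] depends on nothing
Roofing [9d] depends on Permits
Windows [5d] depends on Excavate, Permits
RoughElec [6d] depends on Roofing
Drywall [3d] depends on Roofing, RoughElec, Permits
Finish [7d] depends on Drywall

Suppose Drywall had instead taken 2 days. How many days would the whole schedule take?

As given, the longest chain is Permits→Roofing→RoughElec→Drywall→Finish = 1+9+6+3+7 = 26, so the finish is 26 days.
Drywall is on the critical path; changing it to 2 makes that path 25 days.
The critical path is still Permits→Roofing→RoughElec→Drywall→Finish; finish is now 25 days.

25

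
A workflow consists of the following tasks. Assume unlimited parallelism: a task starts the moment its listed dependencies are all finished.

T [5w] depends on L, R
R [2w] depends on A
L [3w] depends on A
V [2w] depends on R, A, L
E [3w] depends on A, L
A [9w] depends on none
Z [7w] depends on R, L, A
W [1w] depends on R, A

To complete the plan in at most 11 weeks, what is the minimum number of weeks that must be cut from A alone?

Current finish: 19 weeks; target: 11.
A is on every critical path, so each week cut from A cuts the finish by one (this holds down to a finish of 11).
Need 19 − 11 = 8 weeks off A → A becomes 1 week, finish becomes 11.

8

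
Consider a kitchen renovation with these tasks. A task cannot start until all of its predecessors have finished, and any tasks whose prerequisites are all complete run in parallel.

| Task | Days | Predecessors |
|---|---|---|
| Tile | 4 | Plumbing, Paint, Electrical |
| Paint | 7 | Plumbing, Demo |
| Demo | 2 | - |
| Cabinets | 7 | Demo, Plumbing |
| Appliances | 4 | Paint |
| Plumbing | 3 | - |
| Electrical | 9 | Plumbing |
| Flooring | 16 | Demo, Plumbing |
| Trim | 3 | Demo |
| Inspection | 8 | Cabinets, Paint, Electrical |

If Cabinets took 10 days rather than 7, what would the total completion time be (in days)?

The binding path is Plumbing→Electrical→Inspection = 3+9+8 = 20; finish at 20 days.
Cabinets has 2 days of float (longest path through it is 18).
New critical path: Plumbing→Cabinets→Inspection = 3+10+8 = 21 ⇒ 21 days.

21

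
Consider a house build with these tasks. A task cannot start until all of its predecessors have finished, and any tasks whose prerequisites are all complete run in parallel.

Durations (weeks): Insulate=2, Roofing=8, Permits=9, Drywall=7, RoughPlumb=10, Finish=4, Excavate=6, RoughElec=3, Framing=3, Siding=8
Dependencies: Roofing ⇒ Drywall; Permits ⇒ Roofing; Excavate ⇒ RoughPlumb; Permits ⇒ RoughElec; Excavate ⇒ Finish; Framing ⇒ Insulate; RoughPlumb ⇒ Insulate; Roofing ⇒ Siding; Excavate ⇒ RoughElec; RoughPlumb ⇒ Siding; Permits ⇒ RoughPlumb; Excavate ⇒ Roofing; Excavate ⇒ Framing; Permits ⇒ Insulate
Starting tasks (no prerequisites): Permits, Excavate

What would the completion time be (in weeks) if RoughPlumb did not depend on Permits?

With the dependency in place, Permits→RoughPlumb→Siding = 9+10+8 = 27 sets the finish at 27 weeks.
Without Permits→RoughPlumb, RoughPlumb's earliest start moves from 9 to 6.
The longest chain is now Permits→Roofing→Siding = 9+8+8 = 25, so the plan takes 25 weeks.

25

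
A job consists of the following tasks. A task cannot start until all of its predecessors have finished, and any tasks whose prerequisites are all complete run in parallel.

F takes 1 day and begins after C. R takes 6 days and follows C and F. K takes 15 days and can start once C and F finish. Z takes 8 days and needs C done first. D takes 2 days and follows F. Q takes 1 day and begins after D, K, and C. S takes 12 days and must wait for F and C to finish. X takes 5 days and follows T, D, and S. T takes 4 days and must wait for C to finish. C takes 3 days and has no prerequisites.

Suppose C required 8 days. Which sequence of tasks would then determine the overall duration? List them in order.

C, F, S, X

The binding path is C→F→S→X = 3+1+12+5 = 21; finish at 21 days.
C is on the critical path; changing it to 8 makes that path 26 days.
No other chain overtakes it, so the finish is 26 days.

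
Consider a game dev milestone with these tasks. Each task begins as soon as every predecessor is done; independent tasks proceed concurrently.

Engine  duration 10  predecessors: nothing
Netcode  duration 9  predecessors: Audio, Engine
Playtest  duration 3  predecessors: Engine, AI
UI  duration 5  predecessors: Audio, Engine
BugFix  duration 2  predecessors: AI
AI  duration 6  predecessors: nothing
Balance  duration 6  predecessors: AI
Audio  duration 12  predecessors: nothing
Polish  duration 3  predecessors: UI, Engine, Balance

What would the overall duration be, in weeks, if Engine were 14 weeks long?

Actual critical path: Audio→Netcode = 12+9 = 21 ⇒ 21 weeks.
Engine has 2 weeks of float (longest path through it is 19).
Now Engine→Netcode = 14+9 = 23 is longest, so the finish becomes 23 weeks.

23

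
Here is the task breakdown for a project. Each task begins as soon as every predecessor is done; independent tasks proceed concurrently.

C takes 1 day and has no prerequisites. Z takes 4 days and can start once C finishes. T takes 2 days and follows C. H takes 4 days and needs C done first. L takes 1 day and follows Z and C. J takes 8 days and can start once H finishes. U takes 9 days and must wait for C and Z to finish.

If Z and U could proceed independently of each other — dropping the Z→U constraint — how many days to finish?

Before: longest chain C→Z→U = 1+4+9 = 14, finish 14.
Without Z→U, U's earliest start moves from 5 to 1.
After: C→H→J = 1+4+8 = 13 → 13 days.

13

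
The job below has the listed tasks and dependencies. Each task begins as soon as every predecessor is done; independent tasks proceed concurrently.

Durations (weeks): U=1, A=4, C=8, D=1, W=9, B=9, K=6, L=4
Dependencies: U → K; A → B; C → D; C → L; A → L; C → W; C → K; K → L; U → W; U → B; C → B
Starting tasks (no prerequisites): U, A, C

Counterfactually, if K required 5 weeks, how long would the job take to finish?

The binding path is C→K→L = 8+6+4 = 18; finish at 18 weeks.
Since K is critical, the -1 change carries straight to that chain (now 17 weeks).
Now C→W = 8+9 = 17 is longest, so the finish becomes 17 weeks.

17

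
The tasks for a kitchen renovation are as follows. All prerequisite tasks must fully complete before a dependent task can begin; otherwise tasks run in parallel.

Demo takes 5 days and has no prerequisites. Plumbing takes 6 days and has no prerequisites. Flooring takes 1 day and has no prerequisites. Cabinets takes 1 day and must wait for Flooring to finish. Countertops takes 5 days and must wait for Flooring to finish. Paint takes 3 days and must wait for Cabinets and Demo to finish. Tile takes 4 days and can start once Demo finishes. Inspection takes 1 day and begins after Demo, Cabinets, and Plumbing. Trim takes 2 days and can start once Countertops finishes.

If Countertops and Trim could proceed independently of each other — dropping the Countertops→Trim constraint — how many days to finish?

With the dependency in place, Demo→Tile = 5+4 = 9 sets the finish at 9 days.
Without Countertops→Trim, Trim's earliest start moves from 6 to 0.
After: Demo→Tile = 5+4 = 9 → 9 days.

9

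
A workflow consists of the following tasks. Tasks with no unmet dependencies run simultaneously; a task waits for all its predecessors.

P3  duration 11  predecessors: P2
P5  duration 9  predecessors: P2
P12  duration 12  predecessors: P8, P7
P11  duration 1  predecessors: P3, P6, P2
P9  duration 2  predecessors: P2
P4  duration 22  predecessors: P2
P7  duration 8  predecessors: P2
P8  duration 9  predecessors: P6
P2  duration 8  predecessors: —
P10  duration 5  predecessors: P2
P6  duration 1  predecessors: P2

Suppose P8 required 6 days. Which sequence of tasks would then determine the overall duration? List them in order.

P2, P4

Actual critical path: P2→P6→P8→P12 = 8+1+9+12 = 30 ⇒ 30 days.
Since P8 is critical, the -3 change carries straight to that chain (now 27 days).
Now P2→P4 = 8+22 = 30 is longest, so the finish becomes 30 days.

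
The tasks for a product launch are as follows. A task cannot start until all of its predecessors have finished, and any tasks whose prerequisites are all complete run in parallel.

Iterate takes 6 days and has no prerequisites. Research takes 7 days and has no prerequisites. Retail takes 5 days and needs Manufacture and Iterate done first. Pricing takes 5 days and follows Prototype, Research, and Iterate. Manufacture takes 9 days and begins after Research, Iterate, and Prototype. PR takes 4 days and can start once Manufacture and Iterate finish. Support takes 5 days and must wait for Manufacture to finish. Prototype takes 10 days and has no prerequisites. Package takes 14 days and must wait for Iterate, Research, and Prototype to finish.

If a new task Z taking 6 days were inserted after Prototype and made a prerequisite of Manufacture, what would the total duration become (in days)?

Originally the job takes 24 days.
With Z inserted, Manufacture now waits for max(Research, Iterate, Prototype, Z).
New critical path: Prototype→Z→Manufacture→Retail = 10+6+9+5 = 30 ⇒ 30 days.

30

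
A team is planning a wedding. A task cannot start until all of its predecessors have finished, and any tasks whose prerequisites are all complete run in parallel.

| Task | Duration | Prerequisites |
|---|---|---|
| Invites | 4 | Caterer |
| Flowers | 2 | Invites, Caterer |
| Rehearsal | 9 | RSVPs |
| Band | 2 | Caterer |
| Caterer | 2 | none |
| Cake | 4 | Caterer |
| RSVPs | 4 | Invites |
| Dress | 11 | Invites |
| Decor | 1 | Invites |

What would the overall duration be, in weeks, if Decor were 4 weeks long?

19

The binding path is Caterer→Invites→RSVPs→Rehearsal = 2+4+4+9 = 19; finish at 19 weeks.
Decor is off the critical path — its longest chain is 7 weeks, giving 12 of slack.
No other chain overtakes it, so the finish is 19 weeks.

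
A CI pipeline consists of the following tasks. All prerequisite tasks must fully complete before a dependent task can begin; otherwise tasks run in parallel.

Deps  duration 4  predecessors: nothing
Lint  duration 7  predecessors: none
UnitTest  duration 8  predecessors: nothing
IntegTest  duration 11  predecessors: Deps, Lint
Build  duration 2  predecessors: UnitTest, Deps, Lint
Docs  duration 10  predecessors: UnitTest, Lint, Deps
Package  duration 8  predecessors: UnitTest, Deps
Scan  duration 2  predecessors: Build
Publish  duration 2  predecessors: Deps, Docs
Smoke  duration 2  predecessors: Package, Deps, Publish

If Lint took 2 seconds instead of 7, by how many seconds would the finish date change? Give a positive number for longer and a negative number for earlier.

0

Baseline: UnitTest→Docs→Publish→Smoke = 8+10+2+2 = 22 → 22 seconds.
The longest path through Lint is only 21 seconds, so Lint has float 1.
That remains the longest chain; total 22 seconds.
Change in finish: 22 − 22 = +0 seconds.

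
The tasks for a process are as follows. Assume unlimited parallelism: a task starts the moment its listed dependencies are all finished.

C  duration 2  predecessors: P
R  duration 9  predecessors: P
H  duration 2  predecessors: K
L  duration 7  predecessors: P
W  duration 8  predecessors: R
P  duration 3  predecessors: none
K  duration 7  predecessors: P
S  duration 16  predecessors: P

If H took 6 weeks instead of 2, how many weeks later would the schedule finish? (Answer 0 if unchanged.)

Critical path before the change: P→R→W = 3+9+8 = 20 giving 20 weeks.
H has 8 weeks of float (longest path through it is 12).
The critical path is still P→R→W; finish is now 20 weeks.
Change in finish: 20 − 20 = +0 weeks.

0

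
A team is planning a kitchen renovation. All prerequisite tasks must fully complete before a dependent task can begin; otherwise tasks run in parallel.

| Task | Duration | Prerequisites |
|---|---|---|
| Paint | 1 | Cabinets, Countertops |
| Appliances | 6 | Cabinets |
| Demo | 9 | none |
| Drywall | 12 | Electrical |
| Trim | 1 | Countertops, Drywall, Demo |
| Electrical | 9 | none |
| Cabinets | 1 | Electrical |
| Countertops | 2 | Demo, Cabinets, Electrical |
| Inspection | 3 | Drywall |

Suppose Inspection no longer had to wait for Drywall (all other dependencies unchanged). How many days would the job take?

With the dependency in place, Electrical→Drywall→Inspection = 9+12+3 = 24 sets the finish at 24 days.
Without Drywall→Inspection, Inspection's earliest start moves from 21 to 0.
New critical path: Electrical→Drywall→Trim = 9+12+1 = 22 ⇒ 22 days.

22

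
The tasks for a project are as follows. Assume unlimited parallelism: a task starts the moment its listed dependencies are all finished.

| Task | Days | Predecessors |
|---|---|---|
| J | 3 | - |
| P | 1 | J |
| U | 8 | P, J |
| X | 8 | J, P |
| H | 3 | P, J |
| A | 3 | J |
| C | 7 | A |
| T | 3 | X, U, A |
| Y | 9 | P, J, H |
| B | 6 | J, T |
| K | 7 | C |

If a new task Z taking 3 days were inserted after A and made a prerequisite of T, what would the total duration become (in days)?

Originally the schedule takes 21 days.
With Z inserted, T now waits for max(X, U, A, Z).
New critical path: J→P→U→T→B = 3+1+8+3+6 = 21 ⇒ 21 days.

21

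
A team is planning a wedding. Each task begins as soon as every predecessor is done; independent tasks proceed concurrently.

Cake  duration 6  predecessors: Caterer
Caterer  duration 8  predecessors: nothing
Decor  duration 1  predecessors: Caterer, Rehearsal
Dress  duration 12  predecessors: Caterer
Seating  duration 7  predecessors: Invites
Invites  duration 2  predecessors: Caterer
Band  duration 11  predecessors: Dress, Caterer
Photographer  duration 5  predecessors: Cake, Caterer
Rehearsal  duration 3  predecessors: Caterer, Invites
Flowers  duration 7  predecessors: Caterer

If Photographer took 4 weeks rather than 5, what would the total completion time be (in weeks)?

The binding path is Caterer→Dress→Band = 8+12+11 = 31; finish at 31 weeks.
The longest path through Photographer is only 19 weeks, so Photographer has float 12.
No other chain overtakes it, so the finish is 31 weeks.

31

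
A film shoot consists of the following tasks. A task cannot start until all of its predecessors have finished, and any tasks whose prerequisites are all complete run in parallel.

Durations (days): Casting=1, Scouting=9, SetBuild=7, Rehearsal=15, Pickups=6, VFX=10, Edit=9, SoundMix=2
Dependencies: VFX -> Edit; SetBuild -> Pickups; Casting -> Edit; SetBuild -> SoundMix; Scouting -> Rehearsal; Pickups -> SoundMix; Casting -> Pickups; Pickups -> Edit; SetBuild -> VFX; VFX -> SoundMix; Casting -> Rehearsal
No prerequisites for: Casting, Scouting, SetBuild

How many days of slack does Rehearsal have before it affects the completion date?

2

Critical path: SetBuild→VFX→Edit = 7+10+9 = 26, so the finish is 26 days.
The longest chain containing Rehearsal totals 24 days.
So Rehearsal can slip 26 − 24 = 2 days.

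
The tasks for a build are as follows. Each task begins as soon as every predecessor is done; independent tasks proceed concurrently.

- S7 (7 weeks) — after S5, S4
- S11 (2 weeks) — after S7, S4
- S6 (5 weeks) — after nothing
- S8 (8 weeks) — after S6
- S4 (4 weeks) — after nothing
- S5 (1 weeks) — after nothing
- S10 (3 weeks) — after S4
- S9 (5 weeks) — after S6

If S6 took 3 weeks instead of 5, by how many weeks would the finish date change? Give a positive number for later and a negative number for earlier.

Baseline: S6→S8 = 5+8 = 13 → 13 weeks.
Since S6 is critical, the -2 change carries straight to that chain (now 11 weeks).
The binding chain switches to S4→S7→S11 = 4+7+2 = 13; finish 13 weeks.
Change in finish: 13 − 13 = +0 weeks.

0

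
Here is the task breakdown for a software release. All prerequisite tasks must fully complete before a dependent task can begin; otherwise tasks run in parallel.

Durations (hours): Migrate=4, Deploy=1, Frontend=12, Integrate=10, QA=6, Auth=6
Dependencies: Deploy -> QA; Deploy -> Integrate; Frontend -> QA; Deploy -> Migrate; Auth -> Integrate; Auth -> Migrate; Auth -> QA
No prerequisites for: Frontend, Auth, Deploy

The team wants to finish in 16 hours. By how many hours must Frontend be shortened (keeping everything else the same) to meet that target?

2

Current finish: 18 hours; target: 16.
Frontend is on every critical path, so each hour cut from Frontend cuts the finish by one (this holds down to a finish of 16).
Need 18 − 16 = 2 hours off Frontend → Frontend becomes 10 hours, finish becomes 16.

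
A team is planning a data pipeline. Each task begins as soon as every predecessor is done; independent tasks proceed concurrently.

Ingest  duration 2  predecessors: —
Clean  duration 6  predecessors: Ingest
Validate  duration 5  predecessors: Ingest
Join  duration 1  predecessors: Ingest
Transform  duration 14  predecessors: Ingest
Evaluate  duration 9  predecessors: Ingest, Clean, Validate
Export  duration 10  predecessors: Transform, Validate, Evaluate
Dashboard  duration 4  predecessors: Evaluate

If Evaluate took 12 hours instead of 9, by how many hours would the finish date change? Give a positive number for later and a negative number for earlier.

3

Baseline: Ingest→Clean→Evaluate→Export = 2+6+9+10 = 27 → 27 hours.
Since Evaluate is critical, the +3 change carries straight to that chain (now 30 hours).
The critical path is still Ingest→Clean→Evaluate→Export; finish is now 30 hours.
Change in finish: 30 − 27 = +3 hours.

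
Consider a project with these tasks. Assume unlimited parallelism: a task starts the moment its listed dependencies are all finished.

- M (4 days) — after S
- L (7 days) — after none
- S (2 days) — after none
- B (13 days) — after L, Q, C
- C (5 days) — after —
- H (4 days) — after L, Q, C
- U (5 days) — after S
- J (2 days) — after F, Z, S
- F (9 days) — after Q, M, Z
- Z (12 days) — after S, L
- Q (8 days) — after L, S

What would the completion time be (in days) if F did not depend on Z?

28

With the dependency in place, L→Z→F→J = 7+12+9+2 = 30 sets the finish at 30 days.
Without Z→F, F's earliest start moves from 19 to 15.
The longest chain is now L→Q→B = 7+8+13 = 28, so the project takes 28 days.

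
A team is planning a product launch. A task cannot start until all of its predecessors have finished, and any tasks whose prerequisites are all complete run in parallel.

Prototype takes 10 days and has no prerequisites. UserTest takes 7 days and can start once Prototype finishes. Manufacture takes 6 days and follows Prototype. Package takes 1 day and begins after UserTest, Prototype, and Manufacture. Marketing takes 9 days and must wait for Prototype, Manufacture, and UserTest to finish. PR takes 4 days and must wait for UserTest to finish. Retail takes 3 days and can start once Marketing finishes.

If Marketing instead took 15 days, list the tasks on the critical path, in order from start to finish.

The binding path is Prototype→UserTest→Marketing→Retail = 10+7+9+3 = 29; finish at 29 days.
Marketing lies on that path, so at 15 days the path becomes 35 days.
The critical path is still Prototype→UserTest→Marketing→Retail; finish is now 35 days.

Prototype, UserTest, Marketing, Retail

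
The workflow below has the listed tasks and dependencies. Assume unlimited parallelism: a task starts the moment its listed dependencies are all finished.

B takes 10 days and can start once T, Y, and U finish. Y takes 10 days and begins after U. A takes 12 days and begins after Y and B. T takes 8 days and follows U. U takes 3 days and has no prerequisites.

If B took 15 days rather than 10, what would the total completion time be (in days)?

40

Actual critical path: U→Y→B→A = 3+10+10+12 = 35 ⇒ 35 days.
Since B is critical, the +5 change carries straight to that chain (now 40 days).
No other chain overtakes it, so the finish is 40 days.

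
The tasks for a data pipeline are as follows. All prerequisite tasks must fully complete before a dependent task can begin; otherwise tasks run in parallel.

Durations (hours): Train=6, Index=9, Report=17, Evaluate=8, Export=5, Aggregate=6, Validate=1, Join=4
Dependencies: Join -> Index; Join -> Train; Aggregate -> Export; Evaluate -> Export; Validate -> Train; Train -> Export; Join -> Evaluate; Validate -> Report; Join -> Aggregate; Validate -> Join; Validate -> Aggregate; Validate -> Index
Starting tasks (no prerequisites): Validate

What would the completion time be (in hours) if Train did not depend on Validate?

Before: longest chain Validate→Join→Evaluate→Export = 1+4+8+5 = 18, finish 18.
Dropping Validate→Train doesn't change Train's earliest start (5); another predecessor still binds.
New critical path: Validate→Join→Evaluate→Export = 1+4+8+5 = 18 ⇒ 18 hours.

18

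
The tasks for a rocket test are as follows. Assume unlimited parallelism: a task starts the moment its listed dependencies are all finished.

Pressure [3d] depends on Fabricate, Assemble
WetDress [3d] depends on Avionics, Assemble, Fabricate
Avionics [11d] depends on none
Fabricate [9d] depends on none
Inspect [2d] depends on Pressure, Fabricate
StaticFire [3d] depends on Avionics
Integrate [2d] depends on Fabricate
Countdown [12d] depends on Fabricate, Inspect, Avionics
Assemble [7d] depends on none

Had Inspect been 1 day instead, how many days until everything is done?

Critical path before the change: Fabricate→Pressure→Inspect→Countdown = 9+3+2+12 = 26 giving 26 days.
Since Inspect is critical, the -1 change carries straight to that chain (now 25 days).
No other chain overtakes it, so the finish is 25 days.

25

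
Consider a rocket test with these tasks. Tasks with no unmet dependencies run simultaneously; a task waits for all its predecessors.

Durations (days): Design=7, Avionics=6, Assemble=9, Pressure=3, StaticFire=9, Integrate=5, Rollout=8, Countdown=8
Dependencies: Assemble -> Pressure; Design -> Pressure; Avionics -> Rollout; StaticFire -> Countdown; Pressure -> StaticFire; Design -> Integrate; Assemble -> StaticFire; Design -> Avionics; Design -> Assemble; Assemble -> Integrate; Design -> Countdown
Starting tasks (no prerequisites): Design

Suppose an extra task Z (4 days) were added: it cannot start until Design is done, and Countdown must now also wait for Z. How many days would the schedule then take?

Originally the schedule takes 36 days.
With Z inserted, Countdown now waits for max(StaticFire, Design, Z).
New critical path: Design→Assemble→Pressure→StaticFire→Countdown = 7+9+3+9+8 = 36 ⇒ 36 days.

36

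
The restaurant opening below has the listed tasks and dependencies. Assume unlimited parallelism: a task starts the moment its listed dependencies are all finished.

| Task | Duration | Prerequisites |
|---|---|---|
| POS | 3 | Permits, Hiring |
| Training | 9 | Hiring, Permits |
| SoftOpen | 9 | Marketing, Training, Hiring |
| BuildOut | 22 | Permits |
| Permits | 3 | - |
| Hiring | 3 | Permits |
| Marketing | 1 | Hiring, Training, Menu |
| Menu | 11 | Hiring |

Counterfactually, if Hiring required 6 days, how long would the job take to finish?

Actual critical path: Permits→Hiring→Menu→Marketing→SoftOpen = 3+3+11+1+9 = 27 ⇒ 27 days.
Hiring lies on that path, so at 6 days the path becomes 30 days.
That remains the longest chain; total 30 days.

30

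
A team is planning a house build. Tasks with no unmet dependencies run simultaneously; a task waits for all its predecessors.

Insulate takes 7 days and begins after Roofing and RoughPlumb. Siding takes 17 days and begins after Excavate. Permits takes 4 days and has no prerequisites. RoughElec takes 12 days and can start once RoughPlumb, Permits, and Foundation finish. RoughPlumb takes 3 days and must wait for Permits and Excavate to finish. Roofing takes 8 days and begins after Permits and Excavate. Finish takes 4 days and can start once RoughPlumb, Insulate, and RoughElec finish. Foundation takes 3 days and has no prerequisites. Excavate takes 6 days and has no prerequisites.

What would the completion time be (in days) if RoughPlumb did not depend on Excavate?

With the dependency in place, Excavate→Roofing→Insulate→Finish = 6+8+7+4 = 25 sets the finish at 25 days.
Without Excavate→RoughPlumb, RoughPlumb's earliest start moves from 6 to 4.
New critical path: Excavate→Roofing→Insulate→Finish = 6+8+7+4 = 25 ⇒ 25 days.

25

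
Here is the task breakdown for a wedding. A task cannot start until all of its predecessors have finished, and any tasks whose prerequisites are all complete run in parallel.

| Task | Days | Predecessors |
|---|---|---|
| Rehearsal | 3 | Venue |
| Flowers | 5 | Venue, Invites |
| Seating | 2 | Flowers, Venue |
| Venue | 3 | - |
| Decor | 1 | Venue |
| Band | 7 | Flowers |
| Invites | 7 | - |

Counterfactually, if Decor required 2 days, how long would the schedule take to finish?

Baseline: Invites→Flowers→Band = 7+5+7 = 19 → 19 days.
The longest path through Decor is only 4 days, so Decor has float 15.
No other chain overtakes it, so the finish is 19 days.

19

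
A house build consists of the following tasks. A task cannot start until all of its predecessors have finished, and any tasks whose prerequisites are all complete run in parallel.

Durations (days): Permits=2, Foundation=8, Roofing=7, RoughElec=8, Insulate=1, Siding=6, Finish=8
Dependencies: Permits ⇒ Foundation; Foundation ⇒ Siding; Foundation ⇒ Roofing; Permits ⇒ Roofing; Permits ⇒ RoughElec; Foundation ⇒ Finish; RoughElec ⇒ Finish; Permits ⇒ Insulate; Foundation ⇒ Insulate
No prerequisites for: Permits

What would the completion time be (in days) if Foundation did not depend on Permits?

18

With the dependency in place, Permits→Foundation→Finish = 2+8+8 = 18 sets the finish at 18 days.
Without Permits→Foundation, Foundation's earliest start moves from 2 to 0.
New critical path: Permits→RoughElec→Finish = 2+8+8 = 18 ⇒ 18 days.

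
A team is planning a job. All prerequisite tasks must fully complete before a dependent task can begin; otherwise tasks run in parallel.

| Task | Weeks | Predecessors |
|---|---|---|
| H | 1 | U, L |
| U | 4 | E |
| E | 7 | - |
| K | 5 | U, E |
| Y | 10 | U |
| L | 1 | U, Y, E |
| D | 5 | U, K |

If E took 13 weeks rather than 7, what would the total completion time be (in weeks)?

Critical path before the change: E→U→Y→L→H = 7+4+10+1+1 = 23 giving 23 weeks.
E is on the critical path; changing it to 13 makes that path 29 weeks.
No other chain overtakes it, so the finish is 29 weeks.

29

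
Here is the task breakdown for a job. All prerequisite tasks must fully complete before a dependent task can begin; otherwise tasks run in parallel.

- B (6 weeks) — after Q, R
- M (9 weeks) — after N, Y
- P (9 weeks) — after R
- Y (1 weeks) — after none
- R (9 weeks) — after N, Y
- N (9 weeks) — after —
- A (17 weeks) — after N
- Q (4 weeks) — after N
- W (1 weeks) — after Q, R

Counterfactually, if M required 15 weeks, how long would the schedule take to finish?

27

Baseline: N→R→P = 9+9+9 = 27 → 27 weeks.
The longest path through M is only 18 weeks, so M has float 9.
The critical path is still N→R→P; finish is now 27 weeks.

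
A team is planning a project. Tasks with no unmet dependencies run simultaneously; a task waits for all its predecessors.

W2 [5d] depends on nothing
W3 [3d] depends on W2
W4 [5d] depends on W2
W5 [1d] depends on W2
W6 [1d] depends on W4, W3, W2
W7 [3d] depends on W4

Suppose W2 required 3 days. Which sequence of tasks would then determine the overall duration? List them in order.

W2, W4, W7

Actual critical path: W2→W4→W7 = 5+5+3 = 13 ⇒ 13 days.
W2 is on the critical path; changing it to 3 makes that path 11 days.
No other chain overtakes it, so the finish is 11 days.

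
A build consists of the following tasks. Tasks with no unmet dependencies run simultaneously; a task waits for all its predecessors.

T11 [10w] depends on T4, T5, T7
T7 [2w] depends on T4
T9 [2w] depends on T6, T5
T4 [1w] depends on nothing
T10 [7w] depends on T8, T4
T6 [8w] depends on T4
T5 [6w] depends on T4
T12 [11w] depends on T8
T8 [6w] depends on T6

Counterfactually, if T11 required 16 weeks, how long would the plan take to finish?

26

Actual critical path: T4→T6→T8→T12 = 1+8+6+11 = 26 ⇒ 26 weeks.
T11 has 9 weeks of float (longest path through it is 17).
No other chain overtakes it, so the finish is 26 weeks.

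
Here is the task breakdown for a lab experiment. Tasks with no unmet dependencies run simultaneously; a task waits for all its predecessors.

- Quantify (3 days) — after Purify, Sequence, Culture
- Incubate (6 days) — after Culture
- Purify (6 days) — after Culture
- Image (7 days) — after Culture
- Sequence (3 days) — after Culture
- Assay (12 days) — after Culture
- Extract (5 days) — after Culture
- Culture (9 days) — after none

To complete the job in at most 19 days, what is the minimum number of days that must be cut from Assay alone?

2

Current finish: 21 days; target: 19.
Assay is on every critical path, so each day cut from Assay cuts the finish by one (this holds down to a finish of 18).
Need 21 − 19 = 2 days off Assay → Assay becomes 10 days, finish becomes 19.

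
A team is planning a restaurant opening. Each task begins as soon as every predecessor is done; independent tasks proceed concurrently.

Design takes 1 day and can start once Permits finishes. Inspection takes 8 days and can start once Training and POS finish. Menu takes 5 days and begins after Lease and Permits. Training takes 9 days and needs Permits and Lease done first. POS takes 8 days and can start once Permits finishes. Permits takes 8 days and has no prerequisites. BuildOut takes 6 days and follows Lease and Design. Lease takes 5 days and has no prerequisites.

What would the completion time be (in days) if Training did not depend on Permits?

24

Before: longest chain Permits→Training→Inspection = 8+9+8 = 25, finish 25.
Without Permits→Training, Training's earliest start moves from 8 to 5.
New critical path: Permits→POS→Inspection = 8+8+8 = 24 ⇒ 24 days.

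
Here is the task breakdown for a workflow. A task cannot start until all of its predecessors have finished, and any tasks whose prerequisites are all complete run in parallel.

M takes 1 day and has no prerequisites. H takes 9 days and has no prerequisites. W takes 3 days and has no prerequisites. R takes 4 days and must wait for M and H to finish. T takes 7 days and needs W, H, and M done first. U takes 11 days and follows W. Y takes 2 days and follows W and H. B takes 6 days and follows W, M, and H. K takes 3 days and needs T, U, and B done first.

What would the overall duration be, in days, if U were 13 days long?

Actual critical path: H→T→K = 9+7+3 = 19 ⇒ 19 days.
U is off the critical path — its longest chain is 17 days, giving 2 of slack.
That remains the longest chain; total 19 days.

19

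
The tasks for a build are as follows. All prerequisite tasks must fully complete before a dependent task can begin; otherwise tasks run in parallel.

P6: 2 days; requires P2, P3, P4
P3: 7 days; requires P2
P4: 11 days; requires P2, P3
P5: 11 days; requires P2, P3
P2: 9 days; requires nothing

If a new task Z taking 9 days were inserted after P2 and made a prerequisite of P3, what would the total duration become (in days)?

38

Originally the job takes 29 days.
With Z inserted, P3 now waits for max(P2, Z).
New critical path: P2→Z→P3→P4→P6 = 9+9+7+11+2 = 38 ⇒ 38 days.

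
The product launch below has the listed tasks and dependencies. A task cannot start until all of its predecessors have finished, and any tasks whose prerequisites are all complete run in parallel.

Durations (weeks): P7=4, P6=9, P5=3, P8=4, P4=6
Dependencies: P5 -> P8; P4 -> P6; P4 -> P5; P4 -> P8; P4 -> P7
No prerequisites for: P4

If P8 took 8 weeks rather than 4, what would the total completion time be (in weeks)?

17

Actual critical path: P4→P6 = 6+9 = 15 ⇒ 15 weeks.
P8 is off the critical path — its longest chain is 13 weeks, giving 2 of slack.
New critical path: P4→P5→P8 = 6+3+8 = 17 ⇒ 17 weeks.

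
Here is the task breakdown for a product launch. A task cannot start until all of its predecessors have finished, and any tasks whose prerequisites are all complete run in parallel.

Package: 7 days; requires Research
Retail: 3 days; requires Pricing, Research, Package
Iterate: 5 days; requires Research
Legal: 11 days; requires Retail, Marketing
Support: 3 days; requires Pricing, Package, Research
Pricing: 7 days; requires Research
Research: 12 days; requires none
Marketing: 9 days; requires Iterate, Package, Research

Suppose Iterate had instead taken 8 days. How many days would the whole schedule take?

As given, the longest chain is Research→Package→Marketing→Legal = 12+7+9+11 = 39, so the finish is 39 days.
The longest path through Iterate is only 37 days, so Iterate has float 2.
The binding chain switches to Research→Iterate→Marketing→Legal = 12+8+9+11 = 40; finish 40 days.

40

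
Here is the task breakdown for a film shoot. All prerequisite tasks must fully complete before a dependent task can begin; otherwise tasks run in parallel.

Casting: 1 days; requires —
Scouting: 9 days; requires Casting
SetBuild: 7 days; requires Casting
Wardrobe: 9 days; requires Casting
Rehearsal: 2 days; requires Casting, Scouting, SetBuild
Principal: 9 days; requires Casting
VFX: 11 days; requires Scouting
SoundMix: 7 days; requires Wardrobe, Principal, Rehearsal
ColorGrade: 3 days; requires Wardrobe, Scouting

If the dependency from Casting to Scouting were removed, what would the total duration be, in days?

20

Original critical path: Casting→Scouting→VFX = 1+9+11 = 21 ⇒ 21 days.
Without Casting→Scouting, Scouting's earliest start moves from 1 to 0.
The longest chain is now Scouting→VFX = 9+11 = 20, so the schedule takes 20 days.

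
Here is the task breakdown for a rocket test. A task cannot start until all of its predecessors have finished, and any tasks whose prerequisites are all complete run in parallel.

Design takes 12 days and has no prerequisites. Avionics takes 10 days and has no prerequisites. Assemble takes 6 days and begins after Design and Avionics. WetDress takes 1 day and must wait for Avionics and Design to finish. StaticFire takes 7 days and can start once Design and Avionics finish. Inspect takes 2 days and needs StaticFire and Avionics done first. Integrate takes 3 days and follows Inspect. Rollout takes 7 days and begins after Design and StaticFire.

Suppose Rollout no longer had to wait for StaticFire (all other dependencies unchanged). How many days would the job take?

24

With the dependency in place, Design→StaticFire→Rollout = 12+7+7 = 26 sets the finish at 26 days.
Without StaticFire→Rollout, Rollout's earliest start moves from 19 to 12.
The longest chain is now Design→StaticFire→Inspect→Integrate = 12+7+2+3 = 24, so the job takes 24 days.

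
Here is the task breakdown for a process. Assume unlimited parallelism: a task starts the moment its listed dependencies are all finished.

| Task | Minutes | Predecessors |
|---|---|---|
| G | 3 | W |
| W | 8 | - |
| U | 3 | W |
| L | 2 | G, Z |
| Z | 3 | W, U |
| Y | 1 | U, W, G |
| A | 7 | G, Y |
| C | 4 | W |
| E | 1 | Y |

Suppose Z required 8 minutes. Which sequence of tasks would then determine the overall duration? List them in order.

Critical path before the change: W→U→Y→A = 8+3+1+7 = 19 giving 19 minutes.
Z is off the critical path — its longest chain is 16 minutes, giving 3 of slack.
The binding chain switches to W→U→Z→L = 8+3+8+2 = 21; finish 21 minutes.

W, U, Z, L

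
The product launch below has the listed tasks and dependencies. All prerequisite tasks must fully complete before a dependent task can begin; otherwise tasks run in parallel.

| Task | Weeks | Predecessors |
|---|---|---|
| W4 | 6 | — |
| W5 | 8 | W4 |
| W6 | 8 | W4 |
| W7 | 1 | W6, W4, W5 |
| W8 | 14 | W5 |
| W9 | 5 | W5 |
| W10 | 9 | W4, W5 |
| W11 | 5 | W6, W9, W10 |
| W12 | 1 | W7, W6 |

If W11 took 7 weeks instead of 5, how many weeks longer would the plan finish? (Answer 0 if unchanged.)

2

Baseline: W4→W5→W10→W11 = 6+8+9+5 = 28 → 28 weeks.
W11 is on the critical path; changing it to 7 makes that path 30 weeks.
That remains the longest chain; total 30 weeks.
Change in finish: 30 − 28 = +2 weeks.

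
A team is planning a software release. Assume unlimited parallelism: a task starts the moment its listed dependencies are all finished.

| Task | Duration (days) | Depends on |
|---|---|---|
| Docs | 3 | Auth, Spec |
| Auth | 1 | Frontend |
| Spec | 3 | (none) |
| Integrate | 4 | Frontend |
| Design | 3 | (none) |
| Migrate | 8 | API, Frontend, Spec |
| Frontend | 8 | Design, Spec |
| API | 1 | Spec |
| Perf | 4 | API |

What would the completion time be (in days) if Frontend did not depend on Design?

Original critical path: Spec→Frontend→Migrate = 3+8+8 = 19 ⇒ 19 days.
Dropping Design→Frontend doesn't change Frontend's earliest start (3); another predecessor still binds.
The longest chain is now Spec→Frontend→Migrate = 3+8+8 = 19, so the job takes 19 days.

19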